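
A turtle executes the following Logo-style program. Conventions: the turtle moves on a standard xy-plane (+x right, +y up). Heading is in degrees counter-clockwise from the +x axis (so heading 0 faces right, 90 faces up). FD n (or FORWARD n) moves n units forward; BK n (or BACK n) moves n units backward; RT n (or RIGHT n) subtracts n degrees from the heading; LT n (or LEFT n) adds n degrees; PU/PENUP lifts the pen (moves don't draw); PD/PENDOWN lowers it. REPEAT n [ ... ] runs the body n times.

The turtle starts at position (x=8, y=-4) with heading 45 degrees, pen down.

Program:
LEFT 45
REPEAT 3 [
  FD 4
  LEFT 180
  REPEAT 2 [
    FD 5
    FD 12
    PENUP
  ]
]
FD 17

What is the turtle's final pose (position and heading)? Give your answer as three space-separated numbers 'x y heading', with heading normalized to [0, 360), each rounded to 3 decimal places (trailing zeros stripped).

Executing turtle program step by step:
Start: pos=(8,-4), heading=45, pen down
LT 45: heading 45 -> 90
REPEAT 3 [
  -- iteration 1/3 --
  FD 4: (8,-4) -> (8,0) [heading=90, draw]
  LT 180: heading 90 -> 270
  REPEAT 2 [
    -- iteration 1/2 --
    FD 5: (8,0) -> (8,-5) [heading=270, draw]
    FD 12: (8,-5) -> (8,-17) [heading=270, draw]
    PU: pen up
    -- iteration 2/2 --
    FD 5: (8,-17) -> (8,-22) [heading=270, move]
    FD 12: (8,-22) -> (8,-34) [heading=270, move]
    PU: pen up
  ]
  -- iteration 2/3 --
  FD 4: (8,-34) -> (8,-38) [heading=270, move]
  LT 180: heading 270 -> 90
  REPEAT 2 [
    -- iteration 1/2 --
    FD 5: (8,-38) -> (8,-33) [heading=90, move]
    FD 12: (8,-33) -> (8,-21) [heading=90, move]
    PU: pen up
    -- iteration 2/2 --
    FD 5: (8,-21) -> (8,-16) [heading=90, move]
    FD 12: (8,-16) -> (8,-4) [heading=90, move]
    PU: pen up
  ]
  -- iteration 3/3 --
  FD 4: (8,-4) -> (8,0) [heading=90, move]
  LT 180: heading 90 -> 270
  REPEAT 2 [
    -- iteration 1/2 --
    FD 5: (8,0) -> (8,-5) [heading=270, move]
    FD 12: (8,-5) -> (8,-17) [heading=270, move]
    PU: pen up
    -- iteration 2/2 --
    FD 5: (8,-17) -> (8,-22) [heading=270, move]
    FD 12: (8,-22) -> (8,-34) [heading=270, move]
    PU: pen up
  ]
]
FD 17: (8,-34) -> (8,-51) [heading=270, move]
Final: pos=(8,-51), heading=270, 3 segment(s) drawn

Answer: 8 -51 270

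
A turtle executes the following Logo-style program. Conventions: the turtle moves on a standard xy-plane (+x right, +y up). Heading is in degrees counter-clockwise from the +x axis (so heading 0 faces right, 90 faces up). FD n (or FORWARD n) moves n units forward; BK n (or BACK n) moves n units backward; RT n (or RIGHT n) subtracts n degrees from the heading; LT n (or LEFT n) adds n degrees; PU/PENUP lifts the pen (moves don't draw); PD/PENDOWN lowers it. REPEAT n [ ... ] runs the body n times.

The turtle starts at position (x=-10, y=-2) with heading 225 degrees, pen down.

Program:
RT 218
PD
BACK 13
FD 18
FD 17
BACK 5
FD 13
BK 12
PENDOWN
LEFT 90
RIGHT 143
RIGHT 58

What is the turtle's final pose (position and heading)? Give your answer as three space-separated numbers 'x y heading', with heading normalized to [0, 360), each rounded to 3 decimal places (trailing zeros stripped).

Answer: 7.866 0.194 256

Derivation:
Executing turtle program step by step:
Start: pos=(-10,-2), heading=225, pen down
RT 218: heading 225 -> 7
PD: pen down
BK 13: (-10,-2) -> (-22.903,-3.584) [heading=7, draw]
FD 18: (-22.903,-3.584) -> (-5.037,-1.391) [heading=7, draw]
FD 17: (-5.037,-1.391) -> (11.836,0.681) [heading=7, draw]
BK 5: (11.836,0.681) -> (6.873,0.072) [heading=7, draw]
FD 13: (6.873,0.072) -> (19.776,1.656) [heading=7, draw]
BK 12: (19.776,1.656) -> (7.866,0.194) [heading=7, draw]
PD: pen down
LT 90: heading 7 -> 97
RT 143: heading 97 -> 314
RT 58: heading 314 -> 256
Final: pos=(7.866,0.194), heading=256, 6 segment(s) drawn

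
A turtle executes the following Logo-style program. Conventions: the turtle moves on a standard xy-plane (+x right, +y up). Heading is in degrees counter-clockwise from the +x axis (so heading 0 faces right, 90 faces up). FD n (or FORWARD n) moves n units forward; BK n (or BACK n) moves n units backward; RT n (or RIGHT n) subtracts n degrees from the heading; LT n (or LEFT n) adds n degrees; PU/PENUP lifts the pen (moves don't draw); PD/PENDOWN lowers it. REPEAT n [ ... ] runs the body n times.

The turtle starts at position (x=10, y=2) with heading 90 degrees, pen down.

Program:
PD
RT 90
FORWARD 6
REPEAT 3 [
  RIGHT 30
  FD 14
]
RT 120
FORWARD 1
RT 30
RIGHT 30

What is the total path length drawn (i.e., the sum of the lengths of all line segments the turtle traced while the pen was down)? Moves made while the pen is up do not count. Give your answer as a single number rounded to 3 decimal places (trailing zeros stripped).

Answer: 49

Derivation:
Executing turtle program step by step:
Start: pos=(10,2), heading=90, pen down
PD: pen down
RT 90: heading 90 -> 0
FD 6: (10,2) -> (16,2) [heading=0, draw]
REPEAT 3 [
  -- iteration 1/3 --
  RT 30: heading 0 -> 330
  FD 14: (16,2) -> (28.124,-5) [heading=330, draw]
  -- iteration 2/3 --
  RT 30: heading 330 -> 300
  FD 14: (28.124,-5) -> (35.124,-17.124) [heading=300, draw]
  -- iteration 3/3 --
  RT 30: heading 300 -> 270
  FD 14: (35.124,-17.124) -> (35.124,-31.124) [heading=270, draw]
]
RT 120: heading 270 -> 150
FD 1: (35.124,-31.124) -> (34.258,-30.624) [heading=150, draw]
RT 30: heading 150 -> 120
RT 30: heading 120 -> 90
Final: pos=(34.258,-30.624), heading=90, 5 segment(s) drawn

Segment lengths:
  seg 1: (10,2) -> (16,2), length = 6
  seg 2: (16,2) -> (28.124,-5), length = 14
  seg 3: (28.124,-5) -> (35.124,-17.124), length = 14
  seg 4: (35.124,-17.124) -> (35.124,-31.124), length = 14
  seg 5: (35.124,-31.124) -> (34.258,-30.624), length = 1
Total = 49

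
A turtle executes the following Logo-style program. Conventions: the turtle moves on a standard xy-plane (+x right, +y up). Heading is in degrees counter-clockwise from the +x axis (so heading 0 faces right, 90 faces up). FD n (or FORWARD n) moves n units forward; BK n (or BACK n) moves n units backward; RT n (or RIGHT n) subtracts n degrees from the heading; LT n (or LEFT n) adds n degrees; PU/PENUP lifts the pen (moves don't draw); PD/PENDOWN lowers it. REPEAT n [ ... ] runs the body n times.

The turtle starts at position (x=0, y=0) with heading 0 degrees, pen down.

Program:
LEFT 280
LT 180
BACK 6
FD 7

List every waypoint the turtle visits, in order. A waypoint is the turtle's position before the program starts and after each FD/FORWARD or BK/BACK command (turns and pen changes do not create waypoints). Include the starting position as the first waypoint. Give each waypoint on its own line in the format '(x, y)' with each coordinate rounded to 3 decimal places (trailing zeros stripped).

Executing turtle program step by step:
Start: pos=(0,0), heading=0, pen down
LT 280: heading 0 -> 280
LT 180: heading 280 -> 100
BK 6: (0,0) -> (1.042,-5.909) [heading=100, draw]
FD 7: (1.042,-5.909) -> (-0.174,0.985) [heading=100, draw]
Final: pos=(-0.174,0.985), heading=100, 2 segment(s) drawn
Waypoints (3 total):
(0, 0)
(1.042, -5.909)
(-0.174, 0.985)

Answer: (0, 0)
(1.042, -5.909)
(-0.174, 0.985)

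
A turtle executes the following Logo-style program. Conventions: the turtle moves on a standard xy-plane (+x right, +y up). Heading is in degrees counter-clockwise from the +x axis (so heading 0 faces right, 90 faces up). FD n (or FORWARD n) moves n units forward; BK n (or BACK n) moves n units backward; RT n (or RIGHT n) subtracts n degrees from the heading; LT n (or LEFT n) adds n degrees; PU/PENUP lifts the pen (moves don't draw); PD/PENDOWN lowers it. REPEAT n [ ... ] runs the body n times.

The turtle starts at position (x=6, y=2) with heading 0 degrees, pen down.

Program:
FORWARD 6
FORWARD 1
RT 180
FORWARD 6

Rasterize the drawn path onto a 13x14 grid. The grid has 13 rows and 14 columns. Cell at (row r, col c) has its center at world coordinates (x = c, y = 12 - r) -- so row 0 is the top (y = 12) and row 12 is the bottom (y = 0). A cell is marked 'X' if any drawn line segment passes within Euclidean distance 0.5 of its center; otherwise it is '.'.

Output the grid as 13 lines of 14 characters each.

Segment 0: (6,2) -> (12,2)
Segment 1: (12,2) -> (13,2)
Segment 2: (13,2) -> (7,2)

Answer: ..............
..............
..............
..............
..............
..............
..............
..............
..............
..............
......XXXXXXXX
..............
..............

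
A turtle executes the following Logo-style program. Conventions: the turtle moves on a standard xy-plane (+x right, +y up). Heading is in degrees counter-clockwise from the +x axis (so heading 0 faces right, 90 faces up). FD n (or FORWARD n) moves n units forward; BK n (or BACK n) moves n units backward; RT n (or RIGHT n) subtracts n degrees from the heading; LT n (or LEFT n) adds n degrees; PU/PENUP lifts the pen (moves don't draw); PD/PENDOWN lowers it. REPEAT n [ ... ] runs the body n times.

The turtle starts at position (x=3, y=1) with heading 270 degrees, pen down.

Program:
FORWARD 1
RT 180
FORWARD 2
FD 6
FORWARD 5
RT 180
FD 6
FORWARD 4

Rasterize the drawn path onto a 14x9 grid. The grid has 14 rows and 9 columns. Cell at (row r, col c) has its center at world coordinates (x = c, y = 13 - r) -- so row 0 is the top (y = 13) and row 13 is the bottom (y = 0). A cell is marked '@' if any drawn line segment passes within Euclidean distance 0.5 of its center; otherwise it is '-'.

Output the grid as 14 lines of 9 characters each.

Answer: ---@-----
---@-----
---@-----
---@-----
---@-----
---@-----
---@-----
---@-----
---@-----
---@-----
---@-----
---@-----
---@-----
---@-----

Derivation:
Segment 0: (3,1) -> (3,0)
Segment 1: (3,0) -> (3,2)
Segment 2: (3,2) -> (3,8)
Segment 3: (3,8) -> (3,13)
Segment 4: (3,13) -> (3,7)
Segment 5: (3,7) -> (3,3)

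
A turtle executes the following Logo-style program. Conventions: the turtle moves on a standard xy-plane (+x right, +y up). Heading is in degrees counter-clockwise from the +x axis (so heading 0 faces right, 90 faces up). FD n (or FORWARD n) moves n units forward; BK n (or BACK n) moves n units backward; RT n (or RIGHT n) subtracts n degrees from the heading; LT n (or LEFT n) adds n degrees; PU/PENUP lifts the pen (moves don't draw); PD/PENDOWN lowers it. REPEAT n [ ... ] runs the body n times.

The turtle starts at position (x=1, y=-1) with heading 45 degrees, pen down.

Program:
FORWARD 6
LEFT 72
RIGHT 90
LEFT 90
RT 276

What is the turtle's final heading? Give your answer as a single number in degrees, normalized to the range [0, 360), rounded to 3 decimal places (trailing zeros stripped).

Answer: 201

Derivation:
Executing turtle program step by step:
Start: pos=(1,-1), heading=45, pen down
FD 6: (1,-1) -> (5.243,3.243) [heading=45, draw]
LT 72: heading 45 -> 117
RT 90: heading 117 -> 27
LT 90: heading 27 -> 117
RT 276: heading 117 -> 201
Final: pos=(5.243,3.243), heading=201, 1 segment(s) drawn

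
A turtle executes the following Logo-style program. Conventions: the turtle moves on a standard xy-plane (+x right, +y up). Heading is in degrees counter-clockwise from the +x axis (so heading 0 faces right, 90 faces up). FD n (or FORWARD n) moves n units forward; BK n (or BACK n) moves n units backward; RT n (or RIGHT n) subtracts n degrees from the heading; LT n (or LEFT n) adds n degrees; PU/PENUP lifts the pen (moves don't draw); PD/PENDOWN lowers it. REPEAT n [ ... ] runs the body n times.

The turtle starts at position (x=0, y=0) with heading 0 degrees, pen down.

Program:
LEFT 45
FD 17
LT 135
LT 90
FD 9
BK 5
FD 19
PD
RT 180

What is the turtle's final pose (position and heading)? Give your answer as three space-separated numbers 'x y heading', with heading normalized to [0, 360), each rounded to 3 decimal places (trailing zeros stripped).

Answer: 12.021 -10.979 90

Derivation:
Executing turtle program step by step:
Start: pos=(0,0), heading=0, pen down
LT 45: heading 0 -> 45
FD 17: (0,0) -> (12.021,12.021) [heading=45, draw]
LT 135: heading 45 -> 180
LT 90: heading 180 -> 270
FD 9: (12.021,12.021) -> (12.021,3.021) [heading=270, draw]
BK 5: (12.021,3.021) -> (12.021,8.021) [heading=270, draw]
FD 19: (12.021,8.021) -> (12.021,-10.979) [heading=270, draw]
PD: pen down
RT 180: heading 270 -> 90
Final: pos=(12.021,-10.979), heading=90, 4 segment(s) drawn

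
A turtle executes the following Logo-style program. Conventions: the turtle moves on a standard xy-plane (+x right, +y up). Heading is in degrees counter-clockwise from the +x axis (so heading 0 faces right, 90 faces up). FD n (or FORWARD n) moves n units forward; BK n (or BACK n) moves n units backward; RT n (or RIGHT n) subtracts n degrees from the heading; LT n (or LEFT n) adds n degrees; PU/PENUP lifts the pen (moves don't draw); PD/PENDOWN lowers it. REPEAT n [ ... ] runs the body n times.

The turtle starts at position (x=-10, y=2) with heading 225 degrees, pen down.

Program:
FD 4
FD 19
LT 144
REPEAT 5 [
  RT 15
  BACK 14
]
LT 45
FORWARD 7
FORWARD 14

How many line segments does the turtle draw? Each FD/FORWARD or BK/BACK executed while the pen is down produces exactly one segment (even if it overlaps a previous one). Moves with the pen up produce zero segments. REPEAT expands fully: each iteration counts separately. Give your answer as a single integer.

Answer: 9

Derivation:
Executing turtle program step by step:
Start: pos=(-10,2), heading=225, pen down
FD 4: (-10,2) -> (-12.828,-0.828) [heading=225, draw]
FD 19: (-12.828,-0.828) -> (-26.263,-14.263) [heading=225, draw]
LT 144: heading 225 -> 9
REPEAT 5 [
  -- iteration 1/5 --
  RT 15: heading 9 -> 354
  BK 14: (-26.263,-14.263) -> (-40.187,-12.8) [heading=354, draw]
  -- iteration 2/5 --
  RT 15: heading 354 -> 339
  BK 14: (-40.187,-12.8) -> (-53.257,-7.783) [heading=339, draw]
  -- iteration 3/5 --
  RT 15: heading 339 -> 324
  BK 14: (-53.257,-7.783) -> (-64.583,0.446) [heading=324, draw]
  -- iteration 4/5 --
  RT 15: heading 324 -> 309
  BK 14: (-64.583,0.446) -> (-73.394,11.326) [heading=309, draw]
  -- iteration 5/5 --
  RT 15: heading 309 -> 294
  BK 14: (-73.394,11.326) -> (-79.088,24.116) [heading=294, draw]
]
LT 45: heading 294 -> 339
FD 7: (-79.088,24.116) -> (-72.553,21.607) [heading=339, draw]
FD 14: (-72.553,21.607) -> (-59.483,16.59) [heading=339, draw]
Final: pos=(-59.483,16.59), heading=339, 9 segment(s) drawn
Segments drawn: 9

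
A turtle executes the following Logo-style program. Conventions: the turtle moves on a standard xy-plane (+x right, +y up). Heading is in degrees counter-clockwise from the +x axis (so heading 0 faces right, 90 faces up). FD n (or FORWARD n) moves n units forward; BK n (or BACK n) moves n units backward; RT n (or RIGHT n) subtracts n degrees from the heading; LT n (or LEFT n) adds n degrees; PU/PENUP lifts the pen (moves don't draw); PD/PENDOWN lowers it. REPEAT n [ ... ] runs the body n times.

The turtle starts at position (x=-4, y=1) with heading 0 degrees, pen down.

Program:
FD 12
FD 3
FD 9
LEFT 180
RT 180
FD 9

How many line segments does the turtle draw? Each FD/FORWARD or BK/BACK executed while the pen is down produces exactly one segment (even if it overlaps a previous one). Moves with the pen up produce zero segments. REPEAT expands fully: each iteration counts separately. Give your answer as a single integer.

Answer: 4

Derivation:
Executing turtle program step by step:
Start: pos=(-4,1), heading=0, pen down
FD 12: (-4,1) -> (8,1) [heading=0, draw]
FD 3: (8,1) -> (11,1) [heading=0, draw]
FD 9: (11,1) -> (20,1) [heading=0, draw]
LT 180: heading 0 -> 180
RT 180: heading 180 -> 0
FD 9: (20,1) -> (29,1) [heading=0, draw]
Final: pos=(29,1), heading=0, 4 segment(s) drawn
Segments drawn: 4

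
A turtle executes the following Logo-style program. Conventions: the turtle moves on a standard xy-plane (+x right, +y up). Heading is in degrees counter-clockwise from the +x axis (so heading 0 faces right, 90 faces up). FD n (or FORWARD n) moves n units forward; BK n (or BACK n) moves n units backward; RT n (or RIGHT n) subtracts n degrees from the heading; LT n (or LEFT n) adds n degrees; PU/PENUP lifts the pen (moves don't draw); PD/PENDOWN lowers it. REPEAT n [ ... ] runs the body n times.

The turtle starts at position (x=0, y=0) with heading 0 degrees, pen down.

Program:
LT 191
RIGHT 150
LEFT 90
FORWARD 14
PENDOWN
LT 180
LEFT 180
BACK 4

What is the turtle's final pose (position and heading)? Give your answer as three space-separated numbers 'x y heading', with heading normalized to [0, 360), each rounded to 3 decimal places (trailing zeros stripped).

Answer: -6.561 7.547 131

Derivation:
Executing turtle program step by step:
Start: pos=(0,0), heading=0, pen down
LT 191: heading 0 -> 191
RT 150: heading 191 -> 41
LT 90: heading 41 -> 131
FD 14: (0,0) -> (-9.185,10.566) [heading=131, draw]
PD: pen down
LT 180: heading 131 -> 311
LT 180: heading 311 -> 131
BK 4: (-9.185,10.566) -> (-6.561,7.547) [heading=131, draw]
Final: pos=(-6.561,7.547), heading=131, 2 segment(s) drawn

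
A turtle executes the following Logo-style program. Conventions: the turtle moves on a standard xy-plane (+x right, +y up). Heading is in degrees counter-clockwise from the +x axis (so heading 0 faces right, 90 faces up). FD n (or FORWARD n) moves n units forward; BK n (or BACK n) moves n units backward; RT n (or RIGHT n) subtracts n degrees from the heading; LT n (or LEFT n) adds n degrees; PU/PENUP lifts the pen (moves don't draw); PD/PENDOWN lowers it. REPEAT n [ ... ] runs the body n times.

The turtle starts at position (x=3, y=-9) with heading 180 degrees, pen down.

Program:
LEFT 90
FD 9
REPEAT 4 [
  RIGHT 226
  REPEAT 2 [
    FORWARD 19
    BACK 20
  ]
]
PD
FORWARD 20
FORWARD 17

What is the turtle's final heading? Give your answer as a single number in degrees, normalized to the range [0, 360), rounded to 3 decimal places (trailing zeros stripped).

Executing turtle program step by step:
Start: pos=(3,-9), heading=180, pen down
LT 90: heading 180 -> 270
FD 9: (3,-9) -> (3,-18) [heading=270, draw]
REPEAT 4 [
  -- iteration 1/4 --
  RT 226: heading 270 -> 44
  REPEAT 2 [
    -- iteration 1/2 --
    FD 19: (3,-18) -> (16.667,-4.801) [heading=44, draw]
    BK 20: (16.667,-4.801) -> (2.281,-18.695) [heading=44, draw]
    -- iteration 2/2 --
    FD 19: (2.281,-18.695) -> (15.948,-5.496) [heading=44, draw]
    BK 20: (15.948,-5.496) -> (1.561,-19.389) [heading=44, draw]
  ]
  -- iteration 2/4 --
  RT 226: heading 44 -> 178
  REPEAT 2 [
    -- iteration 1/2 --
    FD 19: (1.561,-19.389) -> (-17.427,-18.726) [heading=178, draw]
    BK 20: (-17.427,-18.726) -> (2.561,-19.424) [heading=178, draw]
    -- iteration 2/2 --
    FD 19: (2.561,-19.424) -> (-16.428,-18.761) [heading=178, draw]
    BK 20: (-16.428,-18.761) -> (3.56,-19.459) [heading=178, draw]
  ]
  -- iteration 3/4 --
  RT 226: heading 178 -> 312
  REPEAT 2 [
    -- iteration 1/2 --
    FD 19: (3.56,-19.459) -> (16.274,-33.579) [heading=312, draw]
    BK 20: (16.274,-33.579) -> (2.891,-18.716) [heading=312, draw]
    -- iteration 2/2 --
    FD 19: (2.891,-18.716) -> (15.604,-32.836) [heading=312, draw]
    BK 20: (15.604,-32.836) -> (2.222,-17.973) [heading=312, draw]
  ]
  -- iteration 4/4 --
  RT 226: heading 312 -> 86
  REPEAT 2 [
    -- iteration 1/2 --
    FD 19: (2.222,-17.973) -> (3.547,0.981) [heading=86, draw]
    BK 20: (3.547,0.981) -> (2.152,-18.97) [heading=86, draw]
    -- iteration 2/2 --
    FD 19: (2.152,-18.97) -> (3.477,-0.017) [heading=86, draw]
    BK 20: (3.477,-0.017) -> (2.082,-19.968) [heading=86, draw]
  ]
]
PD: pen down
FD 20: (2.082,-19.968) -> (3.477,-0.017) [heading=86, draw]
FD 17: (3.477,-0.017) -> (4.663,16.942) [heading=86, draw]
Final: pos=(4.663,16.942), heading=86, 19 segment(s) drawn

Answer: 86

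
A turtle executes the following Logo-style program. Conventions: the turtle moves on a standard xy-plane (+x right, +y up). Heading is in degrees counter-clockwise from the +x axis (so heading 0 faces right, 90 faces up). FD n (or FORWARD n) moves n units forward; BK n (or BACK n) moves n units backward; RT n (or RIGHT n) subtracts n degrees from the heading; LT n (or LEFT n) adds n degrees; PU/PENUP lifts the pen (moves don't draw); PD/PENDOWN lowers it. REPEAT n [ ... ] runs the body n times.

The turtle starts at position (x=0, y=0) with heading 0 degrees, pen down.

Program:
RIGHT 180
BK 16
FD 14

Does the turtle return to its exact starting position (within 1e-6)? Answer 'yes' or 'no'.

Answer: no

Derivation:
Executing turtle program step by step:
Start: pos=(0,0), heading=0, pen down
RT 180: heading 0 -> 180
BK 16: (0,0) -> (16,0) [heading=180, draw]
FD 14: (16,0) -> (2,0) [heading=180, draw]
Final: pos=(2,0), heading=180, 2 segment(s) drawn

Start position: (0, 0)
Final position: (2, 0)
Distance = 2; >= 1e-6 -> NOT closed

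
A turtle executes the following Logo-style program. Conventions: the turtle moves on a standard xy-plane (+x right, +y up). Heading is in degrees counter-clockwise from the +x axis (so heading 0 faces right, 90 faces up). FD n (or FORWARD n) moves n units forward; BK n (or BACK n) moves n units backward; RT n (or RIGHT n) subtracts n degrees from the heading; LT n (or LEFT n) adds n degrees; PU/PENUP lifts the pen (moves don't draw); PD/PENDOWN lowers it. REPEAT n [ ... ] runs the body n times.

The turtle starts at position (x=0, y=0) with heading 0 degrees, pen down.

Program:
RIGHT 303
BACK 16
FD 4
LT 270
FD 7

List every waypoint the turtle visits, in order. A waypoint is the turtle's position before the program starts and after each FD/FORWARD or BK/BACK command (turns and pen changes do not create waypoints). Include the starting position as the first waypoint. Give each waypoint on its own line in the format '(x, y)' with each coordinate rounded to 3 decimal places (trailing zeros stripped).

Answer: (0, 0)
(-8.714, -13.419)
(-6.536, -10.064)
(-0.665, -13.877)

Derivation:
Executing turtle program step by step:
Start: pos=(0,0), heading=0, pen down
RT 303: heading 0 -> 57
BK 16: (0,0) -> (-8.714,-13.419) [heading=57, draw]
FD 4: (-8.714,-13.419) -> (-6.536,-10.064) [heading=57, draw]
LT 270: heading 57 -> 327
FD 7: (-6.536,-10.064) -> (-0.665,-13.877) [heading=327, draw]
Final: pos=(-0.665,-13.877), heading=327, 3 segment(s) drawn
Waypoints (4 total):
(0, 0)
(-8.714, -13.419)
(-6.536, -10.064)
(-0.665, -13.877)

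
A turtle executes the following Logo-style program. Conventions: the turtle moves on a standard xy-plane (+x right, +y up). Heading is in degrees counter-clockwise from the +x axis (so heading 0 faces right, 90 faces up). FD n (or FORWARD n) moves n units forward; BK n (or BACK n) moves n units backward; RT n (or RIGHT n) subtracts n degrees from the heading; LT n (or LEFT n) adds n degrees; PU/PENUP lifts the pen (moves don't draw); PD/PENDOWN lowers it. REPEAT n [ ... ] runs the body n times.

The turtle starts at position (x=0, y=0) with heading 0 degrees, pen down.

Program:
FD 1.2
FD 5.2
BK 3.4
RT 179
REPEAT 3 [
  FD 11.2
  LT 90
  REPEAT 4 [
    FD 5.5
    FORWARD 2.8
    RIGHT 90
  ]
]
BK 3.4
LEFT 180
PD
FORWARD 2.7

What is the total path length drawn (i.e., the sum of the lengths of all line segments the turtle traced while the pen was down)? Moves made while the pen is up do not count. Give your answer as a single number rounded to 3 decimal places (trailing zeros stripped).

Answer: 149.1

Derivation:
Executing turtle program step by step:
Start: pos=(0,0), heading=0, pen down
FD 1.2: (0,0) -> (1.2,0) [heading=0, draw]
FD 5.2: (1.2,0) -> (6.4,0) [heading=0, draw]
BK 3.4: (6.4,0) -> (3,0) [heading=0, draw]
RT 179: heading 0 -> 181
REPEAT 3 [
  -- iteration 1/3 --
  FD 11.2: (3,0) -> (-8.198,-0.195) [heading=181, draw]
  LT 90: heading 181 -> 271
  REPEAT 4 [
    -- iteration 1/4 --
    FD 5.5: (-8.198,-0.195) -> (-8.102,-5.695) [heading=271, draw]
    FD 2.8: (-8.102,-5.695) -> (-8.053,-8.494) [heading=271, draw]
    RT 90: heading 271 -> 181
    -- iteration 2/4 --
    FD 5.5: (-8.053,-8.494) -> (-13.553,-8.59) [heading=181, draw]
    FD 2.8: (-13.553,-8.59) -> (-16.352,-8.639) [heading=181, draw]
    RT 90: heading 181 -> 91
    -- iteration 3/4 --
    FD 5.5: (-16.352,-8.639) -> (-16.448,-3.14) [heading=91, draw]
    FD 2.8: (-16.448,-3.14) -> (-16.497,-0.34) [heading=91, draw]
    RT 90: heading 91 -> 1
    -- iteration 4/4 --
    FD 5.5: (-16.497,-0.34) -> (-10.998,-0.244) [heading=1, draw]
    FD 2.8: (-10.998,-0.244) -> (-8.198,-0.195) [heading=1, draw]
    RT 90: heading 1 -> 271
  ]
  -- iteration 2/3 --
  FD 11.2: (-8.198,-0.195) -> (-8.003,-11.394) [heading=271, draw]
  LT 90: heading 271 -> 1
  REPEAT 4 [
    -- iteration 1/4 --
    FD 5.5: (-8.003,-11.394) -> (-2.504,-11.298) [heading=1, draw]
    FD 2.8: (-2.504,-11.298) -> (0.296,-11.249) [heading=1, draw]
    RT 90: heading 1 -> 271
    -- iteration 2/4 --
    FD 5.5: (0.296,-11.249) -> (0.392,-16.748) [heading=271, draw]
    FD 2.8: (0.392,-16.748) -> (0.441,-19.548) [heading=271, draw]
    RT 90: heading 271 -> 181
    -- iteration 3/4 --
    FD 5.5: (0.441,-19.548) -> (-5.058,-19.644) [heading=181, draw]
    FD 2.8: (-5.058,-19.644) -> (-7.858,-19.692) [heading=181, draw]
    RT 90: heading 181 -> 91
    -- iteration 4/4 --
    FD 5.5: (-7.858,-19.692) -> (-7.954,-14.193) [heading=91, draw]
    FD 2.8: (-7.954,-14.193) -> (-8.003,-11.394) [heading=91, draw]
    RT 90: heading 91 -> 1
  ]
  -- iteration 3/3 --
  FD 11.2: (-8.003,-11.394) -> (3.195,-11.198) [heading=1, draw]
  LT 90: heading 1 -> 91
  REPEAT 4 [
    -- iteration 1/4 --
    FD 5.5: (3.195,-11.198) -> (3.099,-5.699) [heading=91, draw]
    FD 2.8: (3.099,-5.699) -> (3.051,-2.9) [heading=91, draw]
    RT 90: heading 91 -> 1
    -- iteration 2/4 --
    FD 5.5: (3.051,-2.9) -> (8.55,-2.804) [heading=1, draw]
    FD 2.8: (8.55,-2.804) -> (11.349,-2.755) [heading=1, draw]
    RT 90: heading 1 -> 271
    -- iteration 3/4 --
    FD 5.5: (11.349,-2.755) -> (11.445,-8.254) [heading=271, draw]
    FD 2.8: (11.445,-8.254) -> (11.494,-11.053) [heading=271, draw]
    RT 90: heading 271 -> 181
    -- iteration 4/4 --
    FD 5.5: (11.494,-11.053) -> (5.995,-11.149) [heading=181, draw]
    FD 2.8: (5.995,-11.149) -> (3.195,-11.198) [heading=181, draw]
    RT 90: heading 181 -> 91
  ]
]
BK 3.4: (3.195,-11.198) -> (3.255,-14.598) [heading=91, draw]
LT 180: heading 91 -> 271
PD: pen down
FD 2.7: (3.255,-14.598) -> (3.302,-17.297) [heading=271, draw]
Final: pos=(3.302,-17.297), heading=271, 32 segment(s) drawn

Segment lengths:
  seg 1: (0,0) -> (1.2,0), length = 1.2
  seg 2: (1.2,0) -> (6.4,0), length = 5.2
  seg 3: (6.4,0) -> (3,0), length = 3.4
  seg 4: (3,0) -> (-8.198,-0.195), length = 11.2
  seg 5: (-8.198,-0.195) -> (-8.102,-5.695), length = 5.5
  seg 6: (-8.102,-5.695) -> (-8.053,-8.494), length = 2.8
  seg 7: (-8.053,-8.494) -> (-13.553,-8.59), length = 5.5
  seg 8: (-13.553,-8.59) -> (-16.352,-8.639), length = 2.8
  seg 9: (-16.352,-8.639) -> (-16.448,-3.14), length = 5.5
  seg 10: (-16.448,-3.14) -> (-16.497,-0.34), length = 2.8
  seg 11: (-16.497,-0.34) -> (-10.998,-0.244), length = 5.5
  seg 12: (-10.998,-0.244) -> (-8.198,-0.195), length = 2.8
  seg 13: (-8.198,-0.195) -> (-8.003,-11.394), length = 11.2
  seg 14: (-8.003,-11.394) -> (-2.504,-11.298), length = 5.5
  seg 15: (-2.504,-11.298) -> (0.296,-11.249), length = 2.8
  seg 16: (0.296,-11.249) -> (0.392,-16.748), length = 5.5
  seg 17: (0.392,-16.748) -> (0.441,-19.548), length = 2.8
  seg 18: (0.441,-19.548) -> (-5.058,-19.644), length = 5.5
  seg 19: (-5.058,-19.644) -> (-7.858,-19.692), length = 2.8
  seg 20: (-7.858,-19.692) -> (-7.954,-14.193), length = 5.5
  seg 21: (-7.954,-14.193) -> (-8.003,-11.394), length = 2.8
  seg 22: (-8.003,-11.394) -> (3.195,-11.198), length = 11.2
  seg 23: (3.195,-11.198) -> (3.099,-5.699), length = 5.5
  seg 24: (3.099,-5.699) -> (3.051,-2.9), length = 2.8
  seg 25: (3.051,-2.9) -> (8.55,-2.804), length = 5.5
  seg 26: (8.55,-2.804) -> (11.349,-2.755), length = 2.8
  seg 27: (11.349,-2.755) -> (11.445,-8.254), length = 5.5
  seg 28: (11.445,-8.254) -> (11.494,-11.053), length = 2.8
  seg 29: (11.494,-11.053) -> (5.995,-11.149), length = 5.5
  seg 30: (5.995,-11.149) -> (3.195,-11.198), length = 2.8
  seg 31: (3.195,-11.198) -> (3.255,-14.598), length = 3.4
  seg 32: (3.255,-14.598) -> (3.302,-17.297), length = 2.7
Total = 149.1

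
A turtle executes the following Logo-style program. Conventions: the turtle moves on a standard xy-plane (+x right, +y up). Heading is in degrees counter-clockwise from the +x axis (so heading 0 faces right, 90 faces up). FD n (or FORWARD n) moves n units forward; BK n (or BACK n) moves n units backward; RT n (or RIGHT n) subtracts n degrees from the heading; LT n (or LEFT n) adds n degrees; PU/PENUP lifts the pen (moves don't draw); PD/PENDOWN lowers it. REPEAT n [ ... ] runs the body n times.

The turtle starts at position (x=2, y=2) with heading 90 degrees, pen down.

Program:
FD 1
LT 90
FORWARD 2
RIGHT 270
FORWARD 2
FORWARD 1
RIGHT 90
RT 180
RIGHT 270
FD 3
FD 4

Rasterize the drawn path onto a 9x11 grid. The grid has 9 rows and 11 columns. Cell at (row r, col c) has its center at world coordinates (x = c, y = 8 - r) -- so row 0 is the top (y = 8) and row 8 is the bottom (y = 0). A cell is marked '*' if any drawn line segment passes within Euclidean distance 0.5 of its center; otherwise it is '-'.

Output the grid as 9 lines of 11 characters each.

Answer: -----------
*----------
*----------
*----------
*----------
***--------
*-*--------
*----------
*----------

Derivation:
Segment 0: (2,2) -> (2,3)
Segment 1: (2,3) -> (0,3)
Segment 2: (0,3) -> (0,1)
Segment 3: (0,1) -> (0,0)
Segment 4: (0,0) -> (-0,3)
Segment 5: (-0,3) -> (-0,7)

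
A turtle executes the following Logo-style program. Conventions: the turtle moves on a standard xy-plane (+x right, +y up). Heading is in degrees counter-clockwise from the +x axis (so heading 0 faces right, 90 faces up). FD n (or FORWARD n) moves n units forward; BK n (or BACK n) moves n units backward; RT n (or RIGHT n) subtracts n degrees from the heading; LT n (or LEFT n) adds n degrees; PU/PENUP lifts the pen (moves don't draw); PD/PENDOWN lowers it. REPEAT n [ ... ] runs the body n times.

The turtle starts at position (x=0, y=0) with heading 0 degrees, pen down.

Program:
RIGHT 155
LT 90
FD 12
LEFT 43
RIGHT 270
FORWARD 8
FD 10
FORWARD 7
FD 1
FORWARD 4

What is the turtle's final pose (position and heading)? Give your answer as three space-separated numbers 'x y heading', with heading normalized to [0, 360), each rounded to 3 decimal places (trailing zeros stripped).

Answer: 16.31 16.94 68

Derivation:
Executing turtle program step by step:
Start: pos=(0,0), heading=0, pen down
RT 155: heading 0 -> 205
LT 90: heading 205 -> 295
FD 12: (0,0) -> (5.071,-10.876) [heading=295, draw]
LT 43: heading 295 -> 338
RT 270: heading 338 -> 68
FD 8: (5.071,-10.876) -> (8.068,-3.458) [heading=68, draw]
FD 10: (8.068,-3.458) -> (11.814,5.814) [heading=68, draw]
FD 7: (11.814,5.814) -> (14.437,12.304) [heading=68, draw]
FD 1: (14.437,12.304) -> (14.811,13.231) [heading=68, draw]
FD 4: (14.811,13.231) -> (16.31,16.94) [heading=68, draw]
Final: pos=(16.31,16.94), heading=68, 6 segment(s) drawn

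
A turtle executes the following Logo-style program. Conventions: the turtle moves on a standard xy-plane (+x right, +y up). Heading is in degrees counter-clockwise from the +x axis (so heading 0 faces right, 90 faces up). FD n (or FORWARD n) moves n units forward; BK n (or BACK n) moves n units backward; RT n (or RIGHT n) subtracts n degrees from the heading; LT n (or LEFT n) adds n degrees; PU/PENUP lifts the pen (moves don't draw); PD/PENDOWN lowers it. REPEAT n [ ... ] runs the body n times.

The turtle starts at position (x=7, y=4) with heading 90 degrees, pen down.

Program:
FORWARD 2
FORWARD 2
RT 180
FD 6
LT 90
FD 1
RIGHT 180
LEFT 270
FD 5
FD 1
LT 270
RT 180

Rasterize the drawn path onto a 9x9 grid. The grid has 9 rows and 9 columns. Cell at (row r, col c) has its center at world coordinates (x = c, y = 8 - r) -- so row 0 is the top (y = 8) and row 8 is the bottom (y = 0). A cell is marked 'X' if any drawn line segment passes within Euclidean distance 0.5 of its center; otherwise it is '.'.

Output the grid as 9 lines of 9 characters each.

Answer: .......XX
.......XX
.......XX
.......XX
.......XX
.......XX
.......XX
.........
.........

Derivation:
Segment 0: (7,4) -> (7,6)
Segment 1: (7,6) -> (7,8)
Segment 2: (7,8) -> (7,2)
Segment 3: (7,2) -> (8,2)
Segment 4: (8,2) -> (8,7)
Segment 5: (8,7) -> (8,8)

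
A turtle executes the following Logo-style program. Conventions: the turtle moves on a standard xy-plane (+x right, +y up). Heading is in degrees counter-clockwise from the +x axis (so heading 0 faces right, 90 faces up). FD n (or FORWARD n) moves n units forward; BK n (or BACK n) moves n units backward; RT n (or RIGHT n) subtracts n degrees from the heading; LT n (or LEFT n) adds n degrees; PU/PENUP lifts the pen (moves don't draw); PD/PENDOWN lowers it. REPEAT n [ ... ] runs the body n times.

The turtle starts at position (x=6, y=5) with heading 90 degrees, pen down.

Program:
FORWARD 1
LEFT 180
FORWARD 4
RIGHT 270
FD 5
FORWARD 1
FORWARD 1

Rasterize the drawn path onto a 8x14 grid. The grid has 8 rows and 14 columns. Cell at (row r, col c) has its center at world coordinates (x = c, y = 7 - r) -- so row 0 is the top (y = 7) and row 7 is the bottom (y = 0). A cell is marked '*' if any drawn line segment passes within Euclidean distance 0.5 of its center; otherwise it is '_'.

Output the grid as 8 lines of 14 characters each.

Answer: ______________
______*_______
______*_______
______*_______
______*_______
______********
______________
______________

Derivation:
Segment 0: (6,5) -> (6,6)
Segment 1: (6,6) -> (6,2)
Segment 2: (6,2) -> (11,2)
Segment 3: (11,2) -> (12,2)
Segment 4: (12,2) -> (13,2)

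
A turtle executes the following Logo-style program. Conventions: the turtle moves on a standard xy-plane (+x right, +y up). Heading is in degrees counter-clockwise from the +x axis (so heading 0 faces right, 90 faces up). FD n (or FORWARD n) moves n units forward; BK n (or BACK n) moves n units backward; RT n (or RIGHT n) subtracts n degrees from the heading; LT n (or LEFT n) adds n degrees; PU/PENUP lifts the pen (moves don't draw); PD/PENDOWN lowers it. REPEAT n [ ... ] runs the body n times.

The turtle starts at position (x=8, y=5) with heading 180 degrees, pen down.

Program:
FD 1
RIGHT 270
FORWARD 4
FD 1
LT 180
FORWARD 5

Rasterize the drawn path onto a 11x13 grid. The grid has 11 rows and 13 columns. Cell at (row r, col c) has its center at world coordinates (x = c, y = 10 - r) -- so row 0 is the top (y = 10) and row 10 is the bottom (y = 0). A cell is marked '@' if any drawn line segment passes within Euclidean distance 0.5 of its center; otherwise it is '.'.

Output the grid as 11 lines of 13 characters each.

Answer: .............
.............
.............
.............
.............
.......@@....
.......@.....
.......@.....
.......@.....
.......@.....
.......@.....

Derivation:
Segment 0: (8,5) -> (7,5)
Segment 1: (7,5) -> (7,1)
Segment 2: (7,1) -> (7,0)
Segment 3: (7,0) -> (7,5)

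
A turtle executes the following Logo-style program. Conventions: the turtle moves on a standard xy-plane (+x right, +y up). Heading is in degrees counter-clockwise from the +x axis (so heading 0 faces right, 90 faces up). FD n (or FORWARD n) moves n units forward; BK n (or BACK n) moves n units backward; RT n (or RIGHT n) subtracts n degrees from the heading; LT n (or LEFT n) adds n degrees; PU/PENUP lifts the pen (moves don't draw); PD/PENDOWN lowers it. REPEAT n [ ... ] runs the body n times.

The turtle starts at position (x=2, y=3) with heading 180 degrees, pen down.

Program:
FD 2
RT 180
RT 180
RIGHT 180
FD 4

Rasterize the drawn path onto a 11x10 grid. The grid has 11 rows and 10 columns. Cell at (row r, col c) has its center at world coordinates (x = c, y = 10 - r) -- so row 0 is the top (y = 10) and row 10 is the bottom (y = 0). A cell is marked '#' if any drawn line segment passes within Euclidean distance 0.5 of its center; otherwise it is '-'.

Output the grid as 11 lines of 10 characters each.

Segment 0: (2,3) -> (0,3)
Segment 1: (0,3) -> (4,3)

Answer: ----------
----------
----------
----------
----------
----------
----------
#####-----
----------
----------
----------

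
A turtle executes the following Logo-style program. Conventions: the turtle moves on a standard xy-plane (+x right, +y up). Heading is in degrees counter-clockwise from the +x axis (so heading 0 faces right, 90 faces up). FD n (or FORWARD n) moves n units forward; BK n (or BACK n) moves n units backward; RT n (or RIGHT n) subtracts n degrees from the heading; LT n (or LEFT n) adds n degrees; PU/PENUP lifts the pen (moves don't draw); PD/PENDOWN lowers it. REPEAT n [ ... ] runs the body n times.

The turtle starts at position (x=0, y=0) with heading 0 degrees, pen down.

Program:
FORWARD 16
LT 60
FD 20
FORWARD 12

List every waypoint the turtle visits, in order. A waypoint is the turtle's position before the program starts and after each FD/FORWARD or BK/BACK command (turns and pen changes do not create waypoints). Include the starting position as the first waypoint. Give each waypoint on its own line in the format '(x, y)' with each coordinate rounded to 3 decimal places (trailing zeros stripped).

Answer: (0, 0)
(16, 0)
(26, 17.321)
(32, 27.713)

Derivation:
Executing turtle program step by step:
Start: pos=(0,0), heading=0, pen down
FD 16: (0,0) -> (16,0) [heading=0, draw]
LT 60: heading 0 -> 60
FD 20: (16,0) -> (26,17.321) [heading=60, draw]
FD 12: (26,17.321) -> (32,27.713) [heading=60, draw]
Final: pos=(32,27.713), heading=60, 3 segment(s) drawn
Waypoints (4 total):
(0, 0)
(16, 0)
(26, 17.321)
(32, 27.713)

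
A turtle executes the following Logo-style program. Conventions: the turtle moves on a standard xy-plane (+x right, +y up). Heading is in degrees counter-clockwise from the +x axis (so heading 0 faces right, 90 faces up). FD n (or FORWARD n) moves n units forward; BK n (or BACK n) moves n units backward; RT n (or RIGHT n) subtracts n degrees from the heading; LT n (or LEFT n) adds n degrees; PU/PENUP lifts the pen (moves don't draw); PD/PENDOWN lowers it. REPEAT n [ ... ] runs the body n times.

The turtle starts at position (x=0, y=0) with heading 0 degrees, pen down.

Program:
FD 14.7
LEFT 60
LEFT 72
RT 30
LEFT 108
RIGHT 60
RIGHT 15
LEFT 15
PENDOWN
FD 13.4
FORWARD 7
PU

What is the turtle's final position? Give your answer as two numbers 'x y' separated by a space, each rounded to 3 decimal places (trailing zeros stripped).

Answer: -2.967 10.2

Derivation:
Executing turtle program step by step:
Start: pos=(0,0), heading=0, pen down
FD 14.7: (0,0) -> (14.7,0) [heading=0, draw]
LT 60: heading 0 -> 60
LT 72: heading 60 -> 132
RT 30: heading 132 -> 102
LT 108: heading 102 -> 210
RT 60: heading 210 -> 150
RT 15: heading 150 -> 135
LT 15: heading 135 -> 150
PD: pen down
FD 13.4: (14.7,0) -> (3.095,6.7) [heading=150, draw]
FD 7: (3.095,6.7) -> (-2.967,10.2) [heading=150, draw]
PU: pen up
Final: pos=(-2.967,10.2), heading=150, 3 segment(s) drawn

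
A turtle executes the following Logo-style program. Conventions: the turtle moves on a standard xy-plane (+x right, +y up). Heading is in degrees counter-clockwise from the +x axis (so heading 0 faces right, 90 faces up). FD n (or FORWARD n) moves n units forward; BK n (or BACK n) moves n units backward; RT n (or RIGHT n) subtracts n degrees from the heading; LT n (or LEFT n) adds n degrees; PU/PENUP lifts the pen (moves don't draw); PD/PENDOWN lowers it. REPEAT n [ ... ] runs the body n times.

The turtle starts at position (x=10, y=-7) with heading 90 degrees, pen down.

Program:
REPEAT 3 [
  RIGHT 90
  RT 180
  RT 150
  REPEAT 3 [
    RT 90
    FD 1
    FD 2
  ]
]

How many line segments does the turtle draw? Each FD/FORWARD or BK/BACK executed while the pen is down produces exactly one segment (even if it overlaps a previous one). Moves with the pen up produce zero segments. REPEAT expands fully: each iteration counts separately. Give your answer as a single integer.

Answer: 18

Derivation:
Executing turtle program step by step:
Start: pos=(10,-7), heading=90, pen down
REPEAT 3 [
  -- iteration 1/3 --
  RT 90: heading 90 -> 0
  RT 180: heading 0 -> 180
  RT 150: heading 180 -> 30
  REPEAT 3 [
    -- iteration 1/3 --
    RT 90: heading 30 -> 300
    FD 1: (10,-7) -> (10.5,-7.866) [heading=300, draw]
    FD 2: (10.5,-7.866) -> (11.5,-9.598) [heading=300, draw]
    -- iteration 2/3 --
    RT 90: heading 300 -> 210
    FD 1: (11.5,-9.598) -> (10.634,-10.098) [heading=210, draw]
    FD 2: (10.634,-10.098) -> (8.902,-11.098) [heading=210, draw]
    -- iteration 3/3 --
    RT 90: heading 210 -> 120
    FD 1: (8.902,-11.098) -> (8.402,-10.232) [heading=120, draw]
    FD 2: (8.402,-10.232) -> (7.402,-8.5) [heading=120, draw]
  ]
  -- iteration 2/3 --
  RT 90: heading 120 -> 30
  RT 180: heading 30 -> 210
  RT 150: heading 210 -> 60
  REPEAT 3 [
    -- iteration 1/3 --
    RT 90: heading 60 -> 330
    FD 1: (7.402,-8.5) -> (8.268,-9) [heading=330, draw]
    FD 2: (8.268,-9) -> (10,-10) [heading=330, draw]
    -- iteration 2/3 --
    RT 90: heading 330 -> 240
    FD 1: (10,-10) -> (9.5,-10.866) [heading=240, draw]
    FD 2: (9.5,-10.866) -> (8.5,-12.598) [heading=240, draw]
    -- iteration 3/3 --
    RT 90: heading 240 -> 150
    FD 1: (8.5,-12.598) -> (7.634,-12.098) [heading=150, draw]
    FD 2: (7.634,-12.098) -> (5.902,-11.098) [heading=150, draw]
  ]
  -- iteration 3/3 --
  RT 90: heading 150 -> 60
  RT 180: heading 60 -> 240
  RT 150: heading 240 -> 90
  REPEAT 3 [
    -- iteration 1/3 --
    RT 90: heading 90 -> 0
    FD 1: (5.902,-11.098) -> (6.902,-11.098) [heading=0, draw]
    FD 2: (6.902,-11.098) -> (8.902,-11.098) [heading=0, draw]
    -- iteration 2/3 --
    RT 90: heading 0 -> 270
    FD 1: (8.902,-11.098) -> (8.902,-12.098) [heading=270, draw]
    FD 2: (8.902,-12.098) -> (8.902,-14.098) [heading=270, draw]
    -- iteration 3/3 --
    RT 90: heading 270 -> 180
    FD 1: (8.902,-14.098) -> (7.902,-14.098) [heading=180, draw]
    FD 2: (7.902,-14.098) -> (5.902,-14.098) [heading=180, draw]
  ]
]
Final: pos=(5.902,-14.098), heading=180, 18 segment(s) drawn
Segments drawn: 18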